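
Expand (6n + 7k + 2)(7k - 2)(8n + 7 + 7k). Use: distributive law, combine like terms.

336kn² + 210kn + 686k²n - 96n² - 116n + 343k² + 343k³ - 28 - 28k

(6n + 7k + 2)(7k - 2)(8n + 7 + 7k)
= (42kn - 12n + 49k² - 14k + 14k - 4)(8n + 7 + 7k)    [distributive law]
= (42kn - 12n + 49k² - 4)(8n + 7 + 7k)    [combine like terms]
= 336kn² + 294kn + 294k²n - 96n² - 84n - 84kn + 392k²n + 343k² + 343k³ - 32n - 28 - 28k    [distributive law]
= 336kn² + 210kn + 686k²n - 96n² - 116n + 343k² + 343k³ - 28 - 28k    [combine like terms]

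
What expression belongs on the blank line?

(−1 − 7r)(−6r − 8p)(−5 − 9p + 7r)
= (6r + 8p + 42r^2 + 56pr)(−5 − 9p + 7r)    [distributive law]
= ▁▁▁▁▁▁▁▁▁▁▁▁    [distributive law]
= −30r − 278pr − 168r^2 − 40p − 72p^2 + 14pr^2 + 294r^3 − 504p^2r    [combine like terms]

After distributive law, the bracketed line is:

−30r − 54pr + 42r^2 − 40p − 72p^2 + 56pr − 210r^2 − 378pr^2 + 294r^3 − 280pr − 504p^2r + 392pr^2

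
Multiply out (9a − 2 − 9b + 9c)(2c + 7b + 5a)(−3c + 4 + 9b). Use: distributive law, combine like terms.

−189ac^2 + 282ac + 513abc − 18ab + 162ab^2 − 135a^2c + 180a^2 + 405a^2b + 84c^2 − 16c + 186bc − 56b − 378b^2 − 40a + 27bc^2 + 594b^2c − 567b^3 − 54c^3

(9a − 2 − 9b + 9c)(2c + 7b + 5a)(−3c + 4 + 9b)
= (18ac + 63ab + 45a^2 − 4c − 14b − 10a − 18bc − 63b^2 − 45ab + 18c^2 + 63bc + 45ac)(−3c + 4 + 9b)    [distributive law]
= (63ac + 18ab + 45a^2 − 4c − 14b − 10a + 45bc − 63b^2 + 18c^2)(−3c + 4 + 9b)    [combine like terms]
= −189ac^2 + 252ac + 567abc − 54abc + 72ab + 162ab^2 − 135a^2c + 180a^2 + 405a^2b + 12c^2 − 16c − 36bc + 42bc − 56b − 126b^2 + 30ac − 40a − 90ab − 135bc^2 + 180bc + 405b^2c + 189b^2c − 252b^2 − 567b^3 − 54c^3 + 72c^2 + 162bc^2    [distributive law]
= −189ac^2 + 282ac + 513abc − 18ab + 162ab^2 − 135a^2c + 180a^2 + 405a^2b + 84c^2 − 16c + 186bc − 56b − 378b^2 − 40a + 27bc^2 + 594b^2c − 567b^3 − 54c^3    [combine like terms]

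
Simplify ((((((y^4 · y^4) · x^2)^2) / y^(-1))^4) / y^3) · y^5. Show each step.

x^16y^70

((((((y^4 · y^4) · x^2)^2) / y^(-1))^4) / y^3) · y^5
= ((((((y^4 · y^4) · x^2)^2)^4) / ((y^(-1))^4)) / y^3) · y^5    [power of a quotient]
= (((((y^4 · y^4) · x^2)^8) / ((y^(-1))^4)) / y^3) · y^5    [power of a power]
= (((((y^4 · y^4)^8) · ((x^2)^8)) / ((y^(-1))^4)) / y^3) · y^5    [power of a product]
= ((((((y^4)^8) · ((y^4)^8)) · ((x^2)^8)) / ((y^(-1))^4)) / y^3) · y^5    [power of a product]
= ((((y^32 · ((y^4)^8)) · ((x^2)^8)) / ((y^(-1))^4)) / y^3) · y^5    [power of a power]
= ((((y^32 · y^32) · ((x^2)^8)) / ((y^(-1))^4)) / y^3) · y^5    [power of a power]
= (((y^64 · ((x^2)^8)) / ((y^(-1))^4)) / y^3) · y^5    [product of powers]
= (((y^64 · x^16) / ((y^(-1))^4)) / y^3) · y^5    [power of a power]
= (((y^64 · x^16) / y^(-4)) / y^3) · y^5    [power of a power]
= x^16y^70    [quotient of powers; product of powers]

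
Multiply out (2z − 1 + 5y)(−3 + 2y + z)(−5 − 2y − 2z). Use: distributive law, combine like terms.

29z + 3yz + 4z^2 − 38y^2z − 22yz^2 − 4z^3 − 15 + 79y − 16y^2 − 20y^3

(2z − 1 + 5y)(−3 + 2y + z)(−5 − 2y − 2z)
= (−6z + 4yz + 2z^2 + 3 − 2y − z − 15y + 10y^2 + 5yz)(−5 − 2y − 2z)    [distributive law]
= (−7z + 9yz + 2z^2 + 3 − 17y + 10y^2)(−5 − 2y − 2z)    [combine like terms]
= 35z + 14yz + 14z^2 − 45yz − 18y^2z − 18yz^2 − 10z^2 − 4yz^2 − 4z^3 − 15 − 6y − 6z + 85y + 34y^2 + 34yz − 50y^2 − 20y^3 − 20y^2z    [distributive law]
= 29z + 3yz + 4z^2 − 38y^2z − 22yz^2 − 4z^3 − 15 + 79y − 16y^2 − 20y^3    [combine like terms]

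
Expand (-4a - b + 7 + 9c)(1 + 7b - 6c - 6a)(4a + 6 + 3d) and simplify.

(-4a - b + 7 + 9c)(1 + 7b - 6c - 6a)(4a + 6 + 3d)
= (-4a - 28ab + 24ac + 24a^2 - b - 7b^2 + 6bc + 6ab + 7 + 49b - 42c - 42a + 9c + 63bc - 54c^2 - 54ac)(4a + 6 + 3d)    [distributive law]
= (-46a - 22ab - 30ac + 24a^2 + 48b - 7b^2 + 69bc + 7 - 33c - 54c^2)(4a + 6 + 3d)    [combine like terms]
= -184a^2 - 276a - 138ad - 88a^2b - 132ab - 66abd - 120a^2c - 180ac - 90acd + 96a^3 + 144a^2 + 72a^2d + 192ab + 288b + 144bd - 28ab^2 - 42b^2 - 21b^2d + 276abc + 414bc + 207bcd + 28a + 42 + 21d - 132ac - 198c - 99cd - 216ac^2 - 324c^2 - 162c^2d    [distributive law]
= -40a^2 - 248a - 138ad - 88a^2b + 60ab - 66abd - 120a^2c - 312ac - 90acd + 96a^3 + 72a^2d + 288b + 144bd - 28ab^2 - 42b^2 - 21b^2d + 276abc + 414bc + 207bcd + 42 + 21d - 198c - 99cd - 216ac^2 - 324c^2 - 162c^2d    [combine like terms]

-40a^2 - 248a - 138ad - 88a^2b + 60ab - 66abd - 120a^2c - 312ac - 90acd + 96a^3 + 72a^2d + 288b + 144bd - 28ab^2 - 42b^2 - 21b^2d + 276abc + 414bc + 207bcd + 42 + 21d - 198c - 99cd - 216ac^2 - 324c^2 - 162c^2d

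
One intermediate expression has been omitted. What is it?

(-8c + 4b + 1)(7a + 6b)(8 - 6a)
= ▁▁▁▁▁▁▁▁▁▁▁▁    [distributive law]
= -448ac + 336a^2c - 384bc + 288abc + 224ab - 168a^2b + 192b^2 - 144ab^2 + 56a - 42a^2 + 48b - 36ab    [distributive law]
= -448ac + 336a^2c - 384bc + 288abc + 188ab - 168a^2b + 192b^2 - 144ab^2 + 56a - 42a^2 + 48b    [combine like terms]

By distributive law:

(-56ac - 48bc + 28ab + 24b^2 + 7a + 6b)(8 - 6a)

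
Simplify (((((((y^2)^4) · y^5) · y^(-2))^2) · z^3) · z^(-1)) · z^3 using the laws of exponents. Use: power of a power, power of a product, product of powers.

(((((((y^2)^4) · y^5) · y^(-2))^2) · z^3) · z^(-1)) · z^3
= (((((((y^2)^4) · y^5)^2) · ((y^(-2))^2)) · z^3) · z^(-1)) · z^3    [power of a product]
= (((((((y^2)^4)^2) · ((y^5)^2)) · ((y^(-2))^2)) · z^3) · z^(-1)) · z^3    [power of a product]
= ((((((y^2)^8) · ((y^5)^2)) · ((y^(-2))^2)) · z^3) · z^(-1)) · z^3    [power of a power]
= ((((y^16 · ((y^5)^2)) · ((y^(-2))^2)) · z^3) · z^(-1)) · z^3    [power of a power]
= ((((y^16 · y^10) · ((y^(-2))^2)) · z^3) · z^(-1)) · z^3    [power of a power]
= (((y^26 · ((y^(-2))^2)) · z^3) · z^(-1)) · z^3    [product of powers]
= (((y^26 · y^(-4)) · z^3) · z^(-1)) · z^3    [power of a power]
= ((y^22 · z^3) · z^(-1)) · z^3    [product of powers]
= y^22z^5    [product of powers]

y^22z^5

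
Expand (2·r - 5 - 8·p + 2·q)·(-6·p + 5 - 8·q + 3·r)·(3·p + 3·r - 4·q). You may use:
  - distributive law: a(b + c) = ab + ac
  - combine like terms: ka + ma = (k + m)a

36·p^2·r - 90·p·r^2 + 270·p·q·r - 45·p·r - 15·r^2 + 170·q·r - 54·q·r^2 - 8·q^2·r + 18·r^3 - 30·p^2 + 190·p·q - 75·p - 75·r + 100·q - 200·q^2 + 144·p^3 - 36·p^2·q - 256·p·q^2 + 64·q^3

(2·r - 5 - 8·p + 2·q)·(-6·p + 5 - 8·q + 3·r)·(3·p + 3·r - 4·q)
= (-12·p·r + 10·r - 16·q·r + 6·r^2 + 30·p - 25 + 40·q - 15·r + 48·p^2 - 40·p + 64·p·q - 24·p·r - 12·p·q + 10·q - 16·q^2 + 6·q·r)·(3·p + 3·r - 4·q)    [distributive law]
= (-36·p·r - 5·r - 10·q·r + 6·r^2 - 10·p - 25 + 50·q + 48·p^2 + 52·p·q - 16·q^2)·(3·p + 3·r - 4·q)    [combine like terms]
= -108·p^2·r - 108·p·r^2 + 144·p·q·r - 15·p·r - 15·r^2 + 20·q·r - 30·p·q·r - 30·q·r^2 + 40·q^2·r + 18·p·r^2 + 18·r^3 - 24·q·r^2 - 30·p^2 - 30·p·r + 40·p·q - 75·p - 75·r + 100·q + 150·p·q + 150·q·r - 200·q^2 + 144·p^3 + 144·p^2·r - 192·p^2·q + 156·p^2·q + 156·p·q·r - 208·p·q^2 - 48·p·q^2 - 48·q^2·r + 64·q^3    [distributive law]
= 36·p^2·r - 90·p·r^2 + 270·p·q·r - 45·p·r - 15·r^2 + 170·q·r - 54·q·r^2 - 8·q^2·r + 18·r^3 - 30·p^2 + 190·p·q - 75·p - 75·r + 100·q - 200·q^2 + 144·p^3 - 36·p^2·q - 256·p·q^2 + 64·q^3    [combine like terms]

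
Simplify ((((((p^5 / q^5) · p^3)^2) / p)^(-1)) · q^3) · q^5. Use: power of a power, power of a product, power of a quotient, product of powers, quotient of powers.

((((((p^5 / q^5) · p^3)^2) / p)^(-1)) · q^3) · q^5
= ((((((p^5 / q^5) · p^3)^2)^(-1)) / (p^(-1))) · q^3) · q^5    [power of a quotient]
= (((((p^5 / q^5) · p^3)^(-2)) / (p^(-1))) · q^3) · q^5    [power of a power]
= (((((p^5 / q^5)^(-2)) · ((p^3)^(-2))) / (p^(-1))) · q^3) · q^5    [power of a product]
= ((((((p^5)^(-2)) / ((q^5)^(-2))) · ((p^3)^(-2))) / (p^(-1))) · q^3) · q^5    [power of a quotient]
= ((((p^(-10) / ((q^5)^(-2))) · ((p^3)^(-2))) / (p^(-1))) · q^3) · q^5    [power of a power]
= ((((p^(-10) / q^(-10)) · ((p^3)^(-2))) / (p^(-1))) · q^3) · q^5    [power of a power]
= ((((p^(-10) / q^(-10)) · p^(-6)) / (p^(-1))) · q^3) · q^5    [power of a power]
= p^(-15)q^18    [quotient of powers; product of powers]

p^(-15)q^18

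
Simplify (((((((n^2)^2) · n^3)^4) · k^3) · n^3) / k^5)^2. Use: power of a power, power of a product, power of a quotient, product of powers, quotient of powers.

(((((((n^2)^2) · n^3)^4) · k^3) · n^3) / k^5)^2
= (((((((n^2)^2) · n^3)^4) · k^3) · n^3)^2) / ((k^5)^2)    [power of a quotient]
= (((((((n^2)^2) · n^3)^4) · k^3)^2) · ((n^3)^2)) / ((k^5)^2)    [power of a product]
= (((((((n^2)^2) · n^3)^4)^2) · ((k^3)^2)) · ((n^3)^2)) / ((k^5)^2)    [power of a product]
= ((((((n^2)^2) · n^3)^8) · ((k^3)^2)) · ((n^3)^2)) / ((k^5)^2)    [power of a power]
= ((((((n^2)^2)^8) · ((n^3)^8)) · ((k^3)^2)) · ((n^3)^2)) / ((k^5)^2)    [power of a product]
= (((((n^2)^16) · ((n^3)^8)) · ((k^3)^2)) · ((n^3)^2)) / ((k^5)^2)    [power of a power]
= (((n^32 · ((n^3)^8)) · ((k^3)^2)) · ((n^3)^2)) / ((k^5)^2)    [power of a power]
= (((n^32 · n^24) · ((k^3)^2)) · ((n^3)^2)) / ((k^5)^2)    [power of a power]
= ((n^56 · ((k^3)^2)) · ((n^3)^2)) / ((k^5)^2)    [product of powers]
= ((n^56 · k^6) · ((n^3)^2)) / ((k^5)^2)    [power of a power]
= ((n^56 · k^6) · n^6) / ((k^5)^2)    [power of a power]
= ((n^56 · k^6) · n^6) / k^10    [power of a power]
= k^(-4)·n^62    [quotient of powers; product of powers]

k^(-4)·n^62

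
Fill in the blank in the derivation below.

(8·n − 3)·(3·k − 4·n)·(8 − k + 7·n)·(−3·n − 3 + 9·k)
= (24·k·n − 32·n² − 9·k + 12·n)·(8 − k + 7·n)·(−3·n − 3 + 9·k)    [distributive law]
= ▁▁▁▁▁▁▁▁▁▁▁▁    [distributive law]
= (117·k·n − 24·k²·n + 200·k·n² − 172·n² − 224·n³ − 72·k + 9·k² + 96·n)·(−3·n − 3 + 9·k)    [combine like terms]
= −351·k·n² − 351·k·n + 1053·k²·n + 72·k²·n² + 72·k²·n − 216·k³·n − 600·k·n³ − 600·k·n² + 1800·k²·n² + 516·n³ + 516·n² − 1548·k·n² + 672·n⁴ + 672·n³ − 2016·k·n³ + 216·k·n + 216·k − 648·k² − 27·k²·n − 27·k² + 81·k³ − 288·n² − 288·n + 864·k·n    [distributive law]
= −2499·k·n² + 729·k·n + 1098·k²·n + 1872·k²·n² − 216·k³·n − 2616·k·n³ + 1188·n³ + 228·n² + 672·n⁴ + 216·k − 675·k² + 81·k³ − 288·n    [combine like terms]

After distributive law, the bracketed line is:

(192·k·n − 24·k²·n + 168·k·n² − 256·n² + 32·k·n² − 224·n³ − 72·k + 9·k² − 63·k·n + 96·n − 12·k·n + 84·n²)·(−3·n − 3 + 9·k)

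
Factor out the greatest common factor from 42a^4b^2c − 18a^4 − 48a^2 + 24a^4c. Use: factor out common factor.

6a^2(7a^2b^2c − 3a^2 − 8 + 4a^2c)

42a^4b^2c − 18a^4 − 48a^2 + 24a^4c
= 6(7a^4b^2c − 3a^4 − 8a^2 + 4a^4c)    [factor out 6]
= 6a^2(7a^2b^2c − 3a^2 − 8 + 4a^2c)    [factor out a^2]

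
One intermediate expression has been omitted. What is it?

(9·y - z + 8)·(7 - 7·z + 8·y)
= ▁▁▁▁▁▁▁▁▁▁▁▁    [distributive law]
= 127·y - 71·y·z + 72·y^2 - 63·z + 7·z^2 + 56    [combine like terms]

After distributive law, the bracketed line is:

63·y - 63·y·z + 72·y^2 - 7·z + 7·z^2 - 8·y·z + 56 - 56·z + 64·y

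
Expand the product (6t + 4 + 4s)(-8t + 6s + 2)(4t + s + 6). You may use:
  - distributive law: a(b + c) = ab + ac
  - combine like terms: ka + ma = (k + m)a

(6t + 4 + 4s)(-8t + 6s + 2)(4t + s + 6)
= (-48t^2 + 36st + 12t - 32t + 24s + 8 - 32st + 24s^2 + 8s)(4t + s + 6)    [distributive law]
= (-48t^2 + 4st - 20t + 32s + 8 + 24s^2)(4t + s + 6)    [combine like terms]
= -192t^3 - 48st^2 - 288t^2 + 16st^2 + 4s^2t + 24st - 80t^2 - 20st - 120t + 128st + 32s^2 + 192s + 32t + 8s + 48 + 96s^2t + 24s^3 + 144s^2    [distributive law]
= -192t^3 - 32st^2 - 368t^2 + 100s^2t + 132st - 88t + 176s^2 + 200s + 48 + 24s^3    [combine like terms]

-192t^3 - 32st^2 - 368t^2 + 100s^2t + 132st - 88t + 176s^2 + 200s + 48 + 24s^3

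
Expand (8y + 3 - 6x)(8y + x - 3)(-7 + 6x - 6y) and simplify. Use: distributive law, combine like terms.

(8y + 3 - 6x)(8y + x - 3)(-7 + 6x - 6y)
= (64y² + 8xy - 24y + 24y + 3x - 9 - 48xy - 6x² + 18x)(-7 + 6x - 6y)    [distributive law]
= (64y² - 40xy + 21x - 9 - 6x²)(-7 + 6x - 6y)    [combine like terms]
= -448y² + 384xy² - 384y³ + 280xy - 240x²y + 240xy² - 147x + 126x² - 126xy + 63 - 54x + 54y + 42x² - 36x³ + 36x²y    [distributive law]
= -448y² + 624xy² - 384y³ + 154xy - 204x²y - 201x + 168x² + 63 + 54y - 36x³    [combine like terms]

-448y² + 624xy² - 384y³ + 154xy - 204x²y - 201x + 168x² + 63 + 54y - 36x³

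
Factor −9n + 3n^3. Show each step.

3n(−3 + n^2)

−9n + 3n^3
= 3(−3n + n^3)    [factor out 3]
= 3n(−3 + n^2)    [factor out n]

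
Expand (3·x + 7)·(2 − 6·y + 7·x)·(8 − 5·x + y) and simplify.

370·x − 107·x² + 121·x·y + 111·x²·y − 18·x·y² − 105·x³ + 112 − 322·y − 42·y²

(3·x + 7)·(2 − 6·y + 7·x)·(8 − 5·x + y)
= (6·x − 18·x·y + 21·x² + 14 − 42·y + 49·x)·(8 − 5·x + y)    [distributive law]
= (55·x − 18·x·y + 21·x² + 14 − 42·y)·(8 − 5·x + y)    [combine like terms]
= 440·x − 275·x² + 55·x·y − 144·x·y + 90·x²·y − 18·x·y² + 168·x² − 105·x³ + 21·x²·y + 112 − 70·x + 14·y − 336·y + 210·x·y − 42·y²    [distributive law]
= 370·x − 107·x² + 121·x·y + 111·x²·y − 18·x·y² − 105·x³ + 112 − 322·y − 42·y²    [combine like terms]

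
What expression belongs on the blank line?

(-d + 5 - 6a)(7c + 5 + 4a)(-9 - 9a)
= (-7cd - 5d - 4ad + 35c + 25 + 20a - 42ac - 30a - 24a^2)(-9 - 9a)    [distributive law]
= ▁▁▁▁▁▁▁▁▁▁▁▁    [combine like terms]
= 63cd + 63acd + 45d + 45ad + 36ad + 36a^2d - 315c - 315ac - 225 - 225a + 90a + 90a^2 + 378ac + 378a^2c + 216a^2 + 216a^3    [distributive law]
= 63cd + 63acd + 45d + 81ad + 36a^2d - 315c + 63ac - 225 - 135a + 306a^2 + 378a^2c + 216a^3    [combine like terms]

After combine like terms, the bracketed line is:

(-7cd - 5d - 4ad + 35c + 25 - 10a - 42ac - 24a^2)(-9 - 9a)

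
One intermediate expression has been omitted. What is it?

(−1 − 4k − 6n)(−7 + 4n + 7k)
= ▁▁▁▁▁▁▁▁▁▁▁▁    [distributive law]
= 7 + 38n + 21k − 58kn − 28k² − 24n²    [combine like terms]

Applying distributive law to the line above:

7 − 4n − 7k + 28k − 16kn − 28k² + 42n − 24n² − 42kn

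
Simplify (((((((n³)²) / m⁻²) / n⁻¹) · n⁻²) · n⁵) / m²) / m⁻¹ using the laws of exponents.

(((((((n³)²) / m⁻²) / n⁻¹) · n⁻²) · n⁵) / m²) / m⁻¹
= (((((n⁶ / m⁻²) / n⁻¹) · n⁻²) · n⁵) / m²) / m⁻¹    [power of a power]
= mn¹⁰    [quotient of powers; product of powers]

mn¹⁰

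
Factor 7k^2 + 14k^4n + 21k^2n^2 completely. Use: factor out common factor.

7k^2 + 14k^4n + 21k^2n^2
= 7(k^2 + 2k^4n + 3k^2n^2)    [factor out 7]
= 7k^2(1 + 2k^2n + 3n^2)    [factor out k^2]

7k^2(1 + 2k^2n + 3n^2)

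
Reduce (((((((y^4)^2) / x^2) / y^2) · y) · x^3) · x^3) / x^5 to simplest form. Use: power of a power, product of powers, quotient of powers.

(((((((y^4)^2) / x^2) / y^2) · y) · x^3) · x^3) / x^5
= (((((y^8 / x^2) / y^2) · y) · x^3) · x^3) / x^5    [power of a power]
= x^(-1)y^7    [quotient of powers; product of powers]

x^(-1)y^7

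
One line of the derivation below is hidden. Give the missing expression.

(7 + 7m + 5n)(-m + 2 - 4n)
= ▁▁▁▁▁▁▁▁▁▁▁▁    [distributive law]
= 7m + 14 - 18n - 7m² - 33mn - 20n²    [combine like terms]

Applying distributive law to the line above:

-7m + 14 - 28n - 7m² + 14m - 28mn - 5mn + 10n - 20n²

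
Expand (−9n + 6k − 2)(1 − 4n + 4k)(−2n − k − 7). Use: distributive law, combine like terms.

(−9n + 6k − 2)(1 − 4n + 4k)(−2n − k − 7)
= (−9n + 36n² − 36kn + 6k − 24kn + 24k² − 2 + 8n − 8k)(−2n − k − 7)    [distributive law]
= (−n + 36n² − 60kn − 2k + 24k² − 2)(−2n − k − 7)    [combine like terms]
= 2n² + kn + 7n − 72n³ − 36kn² − 252n² + 120kn² + 60k²n + 420kn + 4kn + 2k² + 14k − 48k²n − 24k³ − 168k² + 4n + 2k + 14    [distributive law]
= −250n² + 425kn + 11n − 72n³ + 84kn² + 12k²n − 166k² + 16k − 24k³ + 14    [combine like terms]

−250n² + 425kn + 11n − 72n³ + 84kn² + 12k²n − 166k² + 16k − 24k³ + 14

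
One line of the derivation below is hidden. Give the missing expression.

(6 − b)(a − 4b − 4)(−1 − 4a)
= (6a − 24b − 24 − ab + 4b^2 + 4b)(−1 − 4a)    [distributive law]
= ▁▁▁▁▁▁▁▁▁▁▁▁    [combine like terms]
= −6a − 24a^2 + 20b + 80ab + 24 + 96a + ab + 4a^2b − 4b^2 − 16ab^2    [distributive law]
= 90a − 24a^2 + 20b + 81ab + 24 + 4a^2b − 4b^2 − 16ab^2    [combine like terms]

After combine like terms, the bracketed line is:

(6a − 20b − 24 − ab + 4b^2)(−1 − 4a)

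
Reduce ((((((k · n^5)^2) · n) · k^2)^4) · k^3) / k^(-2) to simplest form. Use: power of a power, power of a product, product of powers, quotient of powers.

((((((k · n^5)^2) · n) · k^2)^4) · k^3) / k^(-2)
= ((((((k · n^5)^2) · n)^4) · ((k^2)^4)) · k^3) / k^(-2)    [power of a product]
= ((((((k · n^5)^2)^4) · (n^4)) · ((k^2)^4)) · k^3) / k^(-2)    [power of a product]
= (((((k · n^5)^8) · (n^4)) · ((k^2)^4)) · k^3) / k^(-2)    [power of a power]
= (((((k^8) · ((n^5)^8)) · (n^4)) · ((k^2)^4)) · k^3) / k^(-2)    [power of a product]
= ((((k^8 · n^40) · (n^4)) · ((k^2)^4)) · k^3) / k^(-2)    [power of a power]
= ((((k^8 · n^40) · n^4) · k^8) · k^3) / k^(-2)    [power of a power]
= k^21n^44    [quotient of powers; product of powers]

k^21n^44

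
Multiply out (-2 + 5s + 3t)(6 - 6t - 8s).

(-2 + 5s + 3t)(6 - 6t - 8s)
= -12 + 12t + 16s + 30s - 30st - 40s² + 18t - 18t² - 24st    [distributive law]
= -12 + 30t + 46s - 54st - 40s² - 18t²    [combine like terms]

-12 + 30t + 46s - 54st - 40s² - 18t²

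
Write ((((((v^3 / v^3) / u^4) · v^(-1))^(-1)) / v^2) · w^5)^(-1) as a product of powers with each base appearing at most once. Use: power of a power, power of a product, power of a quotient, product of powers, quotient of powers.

u^(-4)vw^(-5)

((((((v^3 / v^3) / u^4) · v^(-1))^(-1)) / v^2) · w^5)^(-1)
= ((((((v^3 / v^3) / u^4) · v^(-1))^(-1)) / v^2)^(-1)) · ((w^5)^(-1))    [power of a product]
= ((((((v^3 / v^3) / u^4) · v^(-1))^(-1))^(-1)) / ((v^2)^(-1))) · ((w^5)^(-1))    [power of a quotient]
= (((((v^3 / v^3) / u^4) · v^(-1))^1) / ((v^2)^(-1))) · ((w^5)^(-1))    [power of a power]
= (((((v^3 / v^3) / u^4)^1) · ((v^(-1))^1)) / ((v^2)^(-1))) · ((w^5)^(-1))    [power of a product]
= (((((v^3 / v^3)^1) / ((u^4)^1)) · ((v^(-1))^1)) / ((v^2)^(-1))) · ((w^5)^(-1))    [power of a quotient]
= ((((((v^3)^1) / ((v^3)^1)) / ((u^4)^1)) · ((v^(-1))^1)) / ((v^2)^(-1))) · ((w^5)^(-1))    [power of a quotient]
= ((((v^3 / ((v^3)^1)) / ((u^4)^1)) · ((v^(-1))^1)) / ((v^2)^(-1))) · ((w^5)^(-1))    [power of a power]
= ((((v^3 / v^3) / ((u^4)^1)) · ((v^(-1))^1)) / ((v^2)^(-1))) · ((w^5)^(-1))    [power of a power]
= (((v^0 / ((u^4)^1)) · ((v^(-1))^1)) / ((v^2)^(-1))) · ((w^5)^(-1))    [quotient of powers]
= (((v^0 / u^4) · ((v^(-1))^1)) / ((v^2)^(-1))) · ((w^5)^(-1))    [power of a power]
= (((v^0 / u^4) · v^(-1)) / ((v^2)^(-1))) · ((w^5)^(-1))    [power of a power]
= (((v^0 / u^4) · v^(-1)) / v^(-2)) · ((w^5)^(-1))    [power of a power]
= (((v^0 / u^4) · v^(-1)) / v^(-2)) · w^(-5)    [power of a power]
= u^(-4)vw^(-5)    [quotient of powers; product of powers]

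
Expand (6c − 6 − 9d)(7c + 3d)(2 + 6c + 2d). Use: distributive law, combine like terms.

(6c − 6 − 9d)(7c + 3d)(2 + 6c + 2d)
= (42c^2 + 18cd − 42c − 18d − 63cd − 27d^2)(2 + 6c + 2d)    [distributive law]
= (42c^2 − 45cd − 42c − 18d − 27d^2)(2 + 6c + 2d)    [combine like terms]
= 84c^2 + 252c^3 + 84c^2d − 90cd − 270c^2d − 90cd^2 − 84c − 252c^2 − 84cd − 36d − 108cd − 36d^2 − 54d^2 − 162cd^2 − 54d^3    [distributive law]
= −168c^2 + 252c^3 − 186c^2d − 282cd − 252cd^2 − 84c − 36d − 90d^2 − 54d^3    [combine like terms]

−168c^2 + 252c^3 − 186c^2d − 282cd − 252cd^2 − 84c − 36d − 90d^2 − 54d^3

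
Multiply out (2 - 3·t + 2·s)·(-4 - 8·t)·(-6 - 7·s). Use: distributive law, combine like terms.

(2 - 3·t + 2·s)·(-4 - 8·t)·(-6 - 7·s)
= (-8 - 16·t + 12·t + 24·t^2 - 8·s - 16·s·t)·(-6 - 7·s)    [distributive law]
= (-8 - 4·t + 24·t^2 - 8·s - 16·s·t)·(-6 - 7·s)    [combine like terms]
= 48 + 56·s + 24·t + 28·s·t - 144·t^2 - 168·s·t^2 + 48·s + 56·s^2 + 96·s·t + 112·s^2·t    [distributive law]
= 48 + 104·s + 24·t + 124·s·t - 144·t^2 - 168·s·t^2 + 56·s^2 + 112·s^2·t    [combine like terms]

48 + 104·s + 24·t + 124·s·t - 144·t^2 - 168·s·t^2 + 56·s^2 + 112·s^2·t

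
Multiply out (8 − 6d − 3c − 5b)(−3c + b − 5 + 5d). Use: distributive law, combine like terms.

(8 − 6d − 3c − 5b)(−3c + b − 5 + 5d)
= −24c + 8b − 40 + 40d + 18cd − 6bd + 30d − 30d^2 + 9c^2 − 3bc + 15c − 15cd + 15bc − 5b^2 + 25b − 25bd    [distributive law]
= −9c + 33b − 40 + 70d + 3cd − 31bd − 30d^2 + 9c^2 + 12bc − 5b^2    [combine like terms]

−9c + 33b − 40 + 70d + 3cd − 31bd − 30d^2 + 9c^2 + 12bc − 5b^2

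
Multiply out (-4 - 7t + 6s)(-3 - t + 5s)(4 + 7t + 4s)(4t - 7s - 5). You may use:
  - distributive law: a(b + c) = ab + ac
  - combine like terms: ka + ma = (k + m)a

(-4 - 7t + 6s)(-3 - t + 5s)(4 + 7t + 4s)(4t - 7s - 5)
= (12 + 4t - 20s + 21t + 7t^2 - 35st - 18s - 6st + 30s^2)(4 + 7t + 4s)(4t - 7s - 5)    [distributive law]
= (12 + 25t - 38s + 7t^2 - 41st + 30s^2)(4 + 7t + 4s)(4t - 7s - 5)    [combine like terms]
= (48 + 84t + 48s + 100t + 175t^2 + 100st - 152s - 266st - 152s^2 + 28t^2 + 49t^3 + 28st^2 - 164st - 287st^2 - 164s^2t + 120s^2 + 210s^2t + 120s^3)(4t - 7s - 5)    [distributive law]
= (48 + 184t - 104s + 203t^2 - 330st - 32s^2 + 49t^3 - 259st^2 + 46s^2t + 120s^3)(4t - 7s - 5)    [combine like terms]
= 192t - 336s - 240 + 736t^2 - 1288st - 920t - 416st + 728s^2 + 520s + 812t^3 - 1421st^2 - 1015t^2 - 1320st^2 + 2310s^2t + 1650st - 128s^2t + 224s^3 + 160s^2 + 196t^4 - 343st^3 - 245t^3 - 1036st^3 + 1813s^2t^2 + 1295st^2 + 184s^2t^2 - 322s^3t - 230s^2t + 480s^3t - 840s^4 - 600s^3    [distributive law]
= -728t + 184s - 240 - 279t^2 - 54st + 888s^2 + 567t^3 - 1446st^2 + 1952s^2t - 376s^3 + 196t^4 - 1379st^3 + 1997s^2t^2 + 158s^3t - 840s^4    [combine like terms]

-728t + 184s - 240 - 279t^2 - 54st + 888s^2 + 567t^3 - 1446st^2 + 1952s^2t - 376s^3 + 196t^4 - 1379st^3 + 1997s^2t^2 + 158s^3t - 840s^4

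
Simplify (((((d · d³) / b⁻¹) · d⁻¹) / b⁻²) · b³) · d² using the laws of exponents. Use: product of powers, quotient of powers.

(((((d · d³) / b⁻¹) · d⁻¹) / b⁻²) · b³) · d²
= ((((d⁴ / b⁻¹) · d⁻¹) / b⁻²) · b³) · d²    [product of powers]
= b⁶d⁵    [quotient of powers; product of powers]

b⁶d⁵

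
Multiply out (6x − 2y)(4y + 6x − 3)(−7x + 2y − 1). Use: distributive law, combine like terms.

(6x − 2y)(4y + 6x − 3)(−7x + 2y − 1)
= (24xy + 36x² − 18x − 8y² − 12xy + 6y)(−7x + 2y − 1)    [distributive law]
= (12xy + 36x² − 18x − 8y² + 6y)(−7x + 2y − 1)    [combine like terms]
= −84x²y + 24xy² − 12xy − 252x³ + 72x²y − 36x² + 126x² − 36xy + 18x + 56xy² − 16y³ + 8y² − 42xy + 12y² − 6y    [distributive law]
= −12x²y + 80xy² − 90xy − 252x³ + 90x² + 18x − 16y³ + 20y² − 6y    [combine like terms]

−12x²y + 80xy² − 90xy − 252x³ + 90x² + 18x − 16y³ + 20y² − 6y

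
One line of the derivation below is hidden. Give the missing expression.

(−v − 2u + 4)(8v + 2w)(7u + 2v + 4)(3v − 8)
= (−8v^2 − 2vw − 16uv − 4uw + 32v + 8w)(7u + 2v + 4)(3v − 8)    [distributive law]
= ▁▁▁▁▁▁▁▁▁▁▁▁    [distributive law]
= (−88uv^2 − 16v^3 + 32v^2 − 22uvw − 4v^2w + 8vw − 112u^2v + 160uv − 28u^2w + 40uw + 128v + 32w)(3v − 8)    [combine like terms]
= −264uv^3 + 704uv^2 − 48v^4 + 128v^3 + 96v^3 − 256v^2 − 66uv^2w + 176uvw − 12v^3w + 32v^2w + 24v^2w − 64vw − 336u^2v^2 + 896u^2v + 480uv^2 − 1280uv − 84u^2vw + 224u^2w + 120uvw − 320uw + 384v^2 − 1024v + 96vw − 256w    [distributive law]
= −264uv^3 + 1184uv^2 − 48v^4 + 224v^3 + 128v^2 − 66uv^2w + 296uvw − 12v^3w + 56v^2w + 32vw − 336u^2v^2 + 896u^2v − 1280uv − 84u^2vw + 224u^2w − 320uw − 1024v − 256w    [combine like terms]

By distributive law:

(−56uv^2 − 16v^3 − 32v^2 − 14uvw − 4v^2w − 8vw − 112u^2v − 32uv^2 − 64uv − 28u^2w − 8uvw − 16uw + 224uv + 64v^2 + 128v + 56uw + 16vw + 32w)(3v − 8)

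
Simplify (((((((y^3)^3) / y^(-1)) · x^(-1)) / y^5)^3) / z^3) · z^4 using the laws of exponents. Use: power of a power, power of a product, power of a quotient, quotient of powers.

x^(-3)y^15z

(((((((y^3)^3) / y^(-1)) · x^(-1)) / y^5)^3) / z^3) · z^4
= (((((((y^3)^3) / y^(-1)) · x^(-1))^3) / ((y^5)^3)) / z^3) · z^4    [power of a quotient]
= (((((((y^3)^3) / y^(-1))^3) · ((x^(-1))^3)) / ((y^5)^3)) / z^3) · z^4    [power of a product]
= (((((((y^3)^3)^3) / ((y^(-1))^3)) · ((x^(-1))^3)) / ((y^5)^3)) / z^3) · z^4    [power of a quotient]
= ((((((y^3)^9) / ((y^(-1))^3)) · ((x^(-1))^3)) / ((y^5)^3)) / z^3) · z^4    [power of a power]
= ((((y^27 / ((y^(-1))^3)) · ((x^(-1))^3)) / ((y^5)^3)) / z^3) · z^4    [power of a power]
= ((((y^27 / y^(-3)) · ((x^(-1))^3)) / ((y^5)^3)) / z^3) · z^4    [power of a power]
= (((y^30 · ((x^(-1))^3)) / ((y^5)^3)) / z^3) · z^4    [quotient of powers]
= (((y^30 · x^(-3)) / ((y^5)^3)) / z^3) · z^4    [power of a power]
= (((y^30 · x^(-3)) / y^15) / z^3) · z^4    [power of a power]
= x^(-3)y^15z    [quotient of powers]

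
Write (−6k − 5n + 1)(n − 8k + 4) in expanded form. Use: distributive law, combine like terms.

34kn + 48k^2 − 32k − 5n^2 − 19n + 4

(−6k − 5n + 1)(n − 8k + 4)
= −6kn + 48k^2 − 24k − 5n^2 + 40kn − 20n + n − 8k + 4    [distributive law]
= 34kn + 48k^2 − 32k − 5n^2 − 19n + 4    [combine like terms]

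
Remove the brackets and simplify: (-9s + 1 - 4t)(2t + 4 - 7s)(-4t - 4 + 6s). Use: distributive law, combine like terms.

-88st^2 + 48st - 192s^2t + 196s - 510s^2 + 378s^3 + 88t^2 + 40t - 16 + 32t^3

(-9s + 1 - 4t)(2t + 4 - 7s)(-4t - 4 + 6s)
= (-18st - 36s + 63s^2 + 2t + 4 - 7s - 8t^2 - 16t + 28st)(-4t - 4 + 6s)    [distributive law]
= (10st - 43s + 63s^2 - 14t + 4 - 8t^2)(-4t - 4 + 6s)    [combine like terms]
= -40st^2 - 40st + 60s^2t + 172st + 172s - 258s^2 - 252s^2t - 252s^2 + 378s^3 + 56t^2 + 56t - 84st - 16t - 16 + 24s + 32t^3 + 32t^2 - 48st^2    [distributive law]
= -88st^2 + 48st - 192s^2t + 196s - 510s^2 + 378s^3 + 88t^2 + 40t - 16 + 32t^3    [combine like terms]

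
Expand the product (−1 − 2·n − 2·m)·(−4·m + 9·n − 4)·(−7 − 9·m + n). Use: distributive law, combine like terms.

−120·m − 164·m^2 + 91·m·n + 11·n + 125·n^2 − 28 + 98·m^2·n + 152·m·n^2 − 18·n^3 − 72·m^3

(−1 − 2·n − 2·m)·(−4·m + 9·n − 4)·(−7 − 9·m + n)
= (4·m − 9·n + 4 + 8·m·n − 18·n^2 + 8·n + 8·m^2 − 18·m·n + 8·m)·(−7 − 9·m + n)    [distributive law]
= (12·m − n + 4 − 10·m·n − 18·n^2 + 8·m^2)·(−7 − 9·m + n)    [combine like terms]
= −84·m − 108·m^2 + 12·m·n + 7·n + 9·m·n − n^2 − 28 − 36·m + 4·n + 70·m·n + 90·m^2·n − 10·m·n^2 + 126·n^2 + 162·m·n^2 − 18·n^3 − 56·m^2 − 72·m^3 + 8·m^2·n    [distributive law]
= −120·m − 164·m^2 + 91·m·n + 11·n + 125·n^2 − 28 + 98·m^2·n + 152·m·n^2 − 18·n^3 − 72·m^3    [combine like terms]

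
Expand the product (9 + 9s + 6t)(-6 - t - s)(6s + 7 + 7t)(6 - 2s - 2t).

-3834s - 1116s^2 - 1980st - 2268 - 3402t - 756t^2 + 1596s^2t + 1500st^2 + 462t^3 + 558s^3 + 414s^3t + 588s^2t^2 + 366st^3 + 108s^4 + 84t^4

(9 + 9s + 6t)(-6 - t - s)(6s + 7 + 7t)(6 - 2s - 2t)
= (-54 - 9t - 9s - 54s - 9st - 9s^2 - 36t - 6t^2 - 6st)(6s + 7 + 7t)(6 - 2s - 2t)    [distributive law]
= (-54 - 45t - 63s - 15st - 9s^2 - 6t^2)(6s + 7 + 7t)(6 - 2s - 2t)    [combine like terms]
= (-324s - 378 - 378t - 270st - 315t - 315t^2 - 378s^2 - 441s - 441st - 90s^2t - 105st - 105st^2 - 54s^3 - 63s^2 - 63s^2t - 36st^2 - 42t^2 - 42t^3)(6 - 2s - 2t)    [distributive law]
= (-765s - 378 - 693t - 816st - 357t^2 - 441s^2 - 153s^2t - 141st^2 - 54s^3 - 42t^3)(6 - 2s - 2t)    [combine like terms]
= -4590s + 1530s^2 + 1530st - 2268 + 756s + 756t - 4158t + 1386st + 1386t^2 - 4896st + 1632s^2t + 1632st^2 - 2142t^2 + 714st^2 + 714t^3 - 2646s^2 + 882s^3 + 882s^2t - 918s^2t + 306s^3t + 306s^2t^2 - 846st^2 + 282s^2t^2 + 282st^3 - 324s^3 + 108s^4 + 108s^3t - 252t^3 + 84st^3 + 84t^4    [distributive law]
= -3834s - 1116s^2 - 1980st - 2268 - 3402t - 756t^2 + 1596s^2t + 1500st^2 + 462t^3 + 558s^3 + 414s^3t + 588s^2t^2 + 366st^3 + 108s^4 + 84t^4    [combine like terms]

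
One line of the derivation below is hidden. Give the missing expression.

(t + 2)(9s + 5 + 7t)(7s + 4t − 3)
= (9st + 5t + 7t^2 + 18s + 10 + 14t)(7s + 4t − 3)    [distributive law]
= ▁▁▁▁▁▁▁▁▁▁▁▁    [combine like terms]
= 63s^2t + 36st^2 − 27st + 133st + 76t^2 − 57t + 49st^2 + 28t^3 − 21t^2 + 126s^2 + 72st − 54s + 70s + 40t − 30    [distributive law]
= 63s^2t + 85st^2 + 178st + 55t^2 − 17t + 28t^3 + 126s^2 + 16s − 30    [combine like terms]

Applying combine like terms to the line above:

(9st + 19t + 7t^2 + 18s + 10)(7s + 4t − 3)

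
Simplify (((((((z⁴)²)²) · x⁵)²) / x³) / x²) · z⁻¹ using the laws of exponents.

x⁵z³¹

(((((((z⁴)²)²) · x⁵)²) / x³) / x²) · z⁻¹
= (((((((z⁴)²)²)²) · ((x⁵)²)) / x³) / x²) · z⁻¹    [power of a product]
= ((((((z⁴)²)⁴) · ((x⁵)²)) / x³) / x²) · z⁻¹    [power of a power]
= (((((z⁴)⁸) · ((x⁵)²)) / x³) / x²) · z⁻¹    [power of a power]
= (((z³² · ((x⁵)²)) / x³) / x²) · z⁻¹    [power of a power]
= (((z³² · x¹⁰) / x³) / x²) · z⁻¹    [power of a power]
= x⁵z³¹    [quotient of powers; product of powers]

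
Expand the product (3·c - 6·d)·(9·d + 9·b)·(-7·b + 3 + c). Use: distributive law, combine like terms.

(3·c - 6·d)·(9·d + 9·b)·(-7·b + 3 + c)
= (27·c·d + 27·b·c - 54·d² - 54·b·d)·(-7·b + 3 + c)    [distributive law]
= -189·b·c·d + 81·c·d + 27·c²·d - 189·b²·c + 81·b·c + 27·b·c² + 378·b·d² - 162·d² - 54·c·d² + 378·b²·d - 162·b·d - 54·b·c·d    [distributive law]
= -243·b·c·d + 81·c·d + 27·c²·d - 189·b²·c + 81·b·c + 27·b·c² + 378·b·d² - 162·d² - 54·c·d² + 378·b²·d - 162·b·d    [combine like terms]

-243·b·c·d + 81·c·d + 27·c²·d - 189·b²·c + 81·b·c + 27·b·c² + 378·b·d² - 162·d² - 54·c·d² + 378·b²·d - 162·b·d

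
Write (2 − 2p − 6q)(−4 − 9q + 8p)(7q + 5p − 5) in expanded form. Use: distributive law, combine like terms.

(2 − 2p − 6q)(−4 − 9q + 8p)(7q + 5p − 5)
= (−8 − 18q + 16p + 8p + 18pq − 16p² + 24q + 54q² − 48pq)(7q + 5p − 5)    [distributive law]
= (−8 + 6q + 24p − 30pq − 16p² + 54q²)(7q + 5p − 5)    [combine like terms]
= −56q − 40p + 40 + 42q² + 30pq − 30q + 168pq + 120p² − 120p − 210pq² − 150p²q + 150pq − 112p²q − 80p³ + 80p² + 378q³ + 270pq² − 270q²    [distributive law]
= −86q − 160p + 40 − 228q² + 348pq + 200p² + 60pq² − 262p²q − 80p³ + 378q³    [combine like terms]

−86q − 160p + 40 − 228q² + 348pq + 200p² + 60pq² − 262p²q − 80p³ + 378q³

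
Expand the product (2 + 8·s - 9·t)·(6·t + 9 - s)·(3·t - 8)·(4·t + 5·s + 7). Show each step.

-234·t^3 + 1338·s·t^2 + 3999·t^2 - 932·s·t + 3666·t - 4640·s - 1008 - 1142·s^2·t - 2352·s^2 - 126·s·t^3 + 759·s^2·t^2 - 120·s^3·t + 320·s^3 - 648·t^4

(2 + 8·s - 9·t)·(6·t + 9 - s)·(3·t - 8)·(4·t + 5·s + 7)
= (12·t + 18 - 2·s + 48·s·t + 72·s - 8·s^2 - 54·t^2 - 81·t + 9·s·t)·(3·t - 8)·(4·t + 5·s + 7)    [distributive law]
= (-69·t + 18 + 70·s + 57·s·t - 8·s^2 - 54·t^2)·(3·t - 8)·(4·t + 5·s + 7)    [combine like terms]
= (-207·t^2 + 552·t + 54·t - 144 + 210·s·t - 560·s + 171·s·t^2 - 456·s·t - 24·s^2·t + 64·s^2 - 162·t^3 + 432·t^2)·(4·t + 5·s + 7)    [distributive law]
= (225·t^2 + 606·t - 144 - 246·s·t - 560·s + 171·s·t^2 - 24·s^2·t + 64·s^2 - 162·t^3)·(4·t + 5·s + 7)    [combine like terms]
= 900·t^3 + 1125·s·t^2 + 1575·t^2 + 2424·t^2 + 3030·s·t + 4242·t - 576·t - 720·s - 1008 - 984·s·t^2 - 1230·s^2·t - 1722·s·t - 2240·s·t - 2800·s^2 - 3920·s + 684·s·t^3 + 855·s^2·t^2 + 1197·s·t^2 - 96·s^2·t^2 - 120·s^3·t - 168·s^2·t + 256·s^2·t + 320·s^3 + 448·s^2 - 648·t^4 - 810·s·t^3 - 1134·t^3    [distributive law]
= -234·t^3 + 1338·s·t^2 + 3999·t^2 - 932·s·t + 3666·t - 4640·s - 1008 - 1142·s^2·t - 2352·s^2 - 126·s·t^3 + 759·s^2·t^2 - 120·s^3·t + 320·s^3 - 648·t^4    [combine like terms]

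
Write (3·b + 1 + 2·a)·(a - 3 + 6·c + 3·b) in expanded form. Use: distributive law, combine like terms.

(3·b + 1 + 2·a)·(a - 3 + 6·c + 3·b)
= 3·a·b - 9·b + 18·b·c + 9·b² + a - 3 + 6·c + 3·b + 2·a² - 6·a + 12·a·c + 6·a·b    [distributive law]
= 9·a·b - 6·b + 18·b·c + 9·b² - 5·a - 3 + 6·c + 2·a² + 12·a·c    [combine like terms]

9·a·b - 6·b + 18·b·c + 9·b² - 5·a - 3 + 6·c + 2·a² + 12·a·c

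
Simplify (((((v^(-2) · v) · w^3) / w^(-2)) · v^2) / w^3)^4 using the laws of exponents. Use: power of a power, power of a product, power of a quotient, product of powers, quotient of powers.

(((((v^(-2) · v) · w^3) / w^(-2)) · v^2) / w^3)^4
= (((((v^(-2) · v) · w^3) / w^(-2)) · v^2)^4) / ((w^3)^4)    [power of a quotient]
= (((((v^(-2) · v) · w^3) / w^(-2))^4) · ((v^2)^4)) / ((w^3)^4)    [power of a product]
= (((((v^(-2) · v) · w^3)^4) / ((w^(-2))^4)) · ((v^2)^4)) / ((w^3)^4)    [power of a quotient]
= (((((v^(-2) · v)^4) · ((w^3)^4)) / ((w^(-2))^4)) · ((v^2)^4)) / ((w^3)^4)    [power of a product]
= ((((((v^(-2))^4) · (v^4)) · ((w^3)^4)) / ((w^(-2))^4)) · ((v^2)^4)) / ((w^3)^4)    [power of a product]
= ((((v^(-8) · (v^4)) · ((w^3)^4)) / ((w^(-2))^4)) · ((v^2)^4)) / ((w^3)^4)    [power of a power]
= (((v^(-4) · ((w^3)^4)) / ((w^(-2))^4)) · ((v^2)^4)) / ((w^3)^4)    [product of powers]
= (((v^(-4) · w^12) / ((w^(-2))^4)) · ((v^2)^4)) / ((w^3)^4)    [power of a power]
= (((v^(-4) · w^12) / w^(-8)) · ((v^2)^4)) / ((w^3)^4)    [power of a power]
= (((v^(-4) · w^12) / w^(-8)) · v^8) / ((w^3)^4)    [power of a power]
= (((v^(-4) · w^12) / w^(-8)) · v^8) / w^12    [power of a power]
= v^4w^8    [quotient of powers; product of powers]

v^4w^8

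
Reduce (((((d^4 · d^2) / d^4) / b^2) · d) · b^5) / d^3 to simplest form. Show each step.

b^3

(((((d^4 · d^2) / d^4) / b^2) · d) · b^5) / d^3
= ((((d^6 / d^4) / b^2) · d) · b^5) / d^3    [product of powers]
= (((d^2 / b^2) · d) · b^5) / d^3    [quotient of powers]
= b^3    [quotient of powers; product of powers]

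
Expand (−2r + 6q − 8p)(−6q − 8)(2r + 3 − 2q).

24qr^2 − 92qr − 96q^2r + 32r^2 + 48r − 12q^2 + 72q^3 − 144q + 96pqr + 16pq − 96pq^2 + 128pr + 192p

(−2r + 6q − 8p)(−6q − 8)(2r + 3 − 2q)
= (12qr + 16r − 36q^2 − 48q + 48pq + 64p)(2r + 3 − 2q)    [distributive law]
= 24qr^2 + 36qr − 24q^2r + 32r^2 + 48r − 32qr − 72q^2r − 108q^2 + 72q^3 − 96qr − 144q + 96q^2 + 96pqr + 144pq − 96pq^2 + 128pr + 192p − 128pq    [distributive law]
= 24qr^2 − 92qr − 96q^2r + 32r^2 + 48r − 12q^2 + 72q^3 − 144q + 96pqr + 16pq − 96pq^2 + 128pr + 192p    [combine like terms]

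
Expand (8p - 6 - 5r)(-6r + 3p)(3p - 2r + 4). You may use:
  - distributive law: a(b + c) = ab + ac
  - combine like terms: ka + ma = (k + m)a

(8p - 6 - 5r)(-6r + 3p)(3p - 2r + 4)
= (-48pr + 24p^2 + 36r - 18p + 30r^2 - 15pr)(3p - 2r + 4)    [distributive law]
= (-63pr + 24p^2 + 36r - 18p + 30r^2)(3p - 2r + 4)    [combine like terms]
= -189p^2r + 126pr^2 - 252pr + 72p^3 - 48p^2r + 96p^2 + 108pr - 72r^2 + 144r - 54p^2 + 36pr - 72p + 90pr^2 - 60r^3 + 120r^2    [distributive law]
= -237p^2r + 216pr^2 - 108pr + 72p^3 + 42p^2 + 48r^2 + 144r - 72p - 60r^3    [combine like terms]

-237p^2r + 216pr^2 - 108pr + 72p^3 + 42p^2 + 48r^2 + 144r - 72p - 60r^3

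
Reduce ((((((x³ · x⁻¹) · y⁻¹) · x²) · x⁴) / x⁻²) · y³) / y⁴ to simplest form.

x¹⁰·y⁻²

((((((x³ · x⁻¹) · y⁻¹) · x²) · x⁴) / x⁻²) · y³) / y⁴
= (((((x² · y⁻¹) · x²) · x⁴) / x⁻²) · y³) / y⁴    [product of powers]
= x¹⁰·y⁻²    [quotient of powers; product of powers]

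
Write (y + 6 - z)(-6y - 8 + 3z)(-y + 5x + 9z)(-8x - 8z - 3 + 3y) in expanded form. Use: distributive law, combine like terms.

-138xy^3 - 237y^3z + 114y^3 + 18y^4 + 240x^2y^2 + 879xy^2z - 922xy^2 + 756y^2z^2 - 1429y^2z + 12y^2 + 1760x^2y + 5391xyz - 444xy + 3826yz^2 - 414yz - 360x^2yz - 1077xyz^2 - 753yz^3 - 144y + 1920x^2 + 4986xz + 720x + 2754z^2 + 1296z - 1040x^2z - 2867xz^2 - 1791z^3 + 120x^2z^2 + 336xz^3 + 216z^4

(y + 6 - z)(-6y - 8 + 3z)(-y + 5x + 9z)(-8x - 8z - 3 + 3y)
= (-6y^2 - 8y + 3yz - 36y - 48 + 18z + 6yz + 8z - 3z^2)(-y + 5x + 9z)(-8x - 8z - 3 + 3y)    [distributive law]
= (-6y^2 - 44y + 9yz - 48 + 26z - 3z^2)(-y + 5x + 9z)(-8x - 8z - 3 + 3y)    [combine like terms]
= (6y^3 - 30xy^2 - 54y^2z + 44y^2 - 220xy - 396yz - 9y^2z + 45xyz + 81yz^2 + 48y - 240x - 432z - 26yz + 130xz + 234z^2 + 3yz^2 - 15xz^2 - 27z^3)(-8x - 8z - 3 + 3y)    [distributive law]
= (6y^3 - 30xy^2 - 63y^2z + 44y^2 - 220xy - 422yz + 45xyz + 84yz^2 + 48y - 240x - 432z + 130xz + 234z^2 - 15xz^2 - 27z^3)(-8x - 8z - 3 + 3y)    [combine like terms]
= -48xy^3 - 48y^3z - 18y^3 + 18y^4 + 240x^2y^2 + 240xy^2z + 90xy^2 - 90xy^3 + 504xy^2z + 504y^2z^2 + 189y^2z - 189y^3z - 352xy^2 - 352y^2z - 132y^2 + 132y^3 + 1760x^2y + 1760xyz + 660xy - 660xy^2 + 3376xyz + 3376yz^2 + 1266yz - 1266y^2z - 360x^2yz - 360xyz^2 - 135xyz + 135xy^2z - 672xyz^2 - 672yz^3 - 252yz^2 + 252y^2z^2 - 384xy - 384yz - 144y + 144y^2 + 1920x^2 + 1920xz + 720x - 720xy + 3456xz + 3456z^2 + 1296z - 1296yz - 1040x^2z - 1040xz^2 - 390xz + 390xyz - 1872xz^2 - 1872z^3 - 702z^2 + 702yz^2 + 120x^2z^2 + 120xz^3 + 45xz^2 - 45xyz^2 + 216xz^3 + 216z^4 + 81z^3 - 81yz^3    [distributive law]
= -138xy^3 - 237y^3z + 114y^3 + 18y^4 + 240x^2y^2 + 879xy^2z - 922xy^2 + 756y^2z^2 - 1429y^2z + 12y^2 + 1760x^2y + 5391xyz - 444xy + 3826yz^2 - 414yz - 360x^2yz - 1077xyz^2 - 753yz^3 - 144y + 1920x^2 + 4986xz + 720x + 2754z^2 + 1296z - 1040x^2z - 2867xz^2 - 1791z^3 + 120x^2z^2 + 336xz^3 + 216z^4    [combine like terms]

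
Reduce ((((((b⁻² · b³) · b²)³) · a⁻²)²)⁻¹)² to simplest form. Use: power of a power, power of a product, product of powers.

a⁸·b⁻³⁶

((((((b⁻² · b³) · b²)³) · a⁻²)²)⁻¹)²
= (((((b⁻² · b³) · b²)³) · a⁻²)²)⁻²    [power of a power]
= ((((b⁻² · b³) · b²)³) · a⁻²)⁻⁴    [power of a power]
= ((((b⁻² · b³) · b²)³)⁻⁴) · ((a⁻²)⁻⁴)    [power of a product]
= (((b⁻² · b³) · b²)⁻¹²) · ((a⁻²)⁻⁴)    [power of a power]
= (((b⁻² · b³)⁻¹²) · ((b²)⁻¹²)) · ((a⁻²)⁻⁴)    [power of a product]
= ((((b⁻²)⁻¹²) · ((b³)⁻¹²)) · ((b²)⁻¹²)) · ((a⁻²)⁻⁴)    [power of a product]
= ((b²⁴ · ((b³)⁻¹²)) · ((b²)⁻¹²)) · ((a⁻²)⁻⁴)    [power of a power]
= ((b²⁴ · b⁻³⁶) · ((b²)⁻¹²)) · ((a⁻²)⁻⁴)    [power of a power]
= (b⁻¹² · ((b²)⁻¹²)) · ((a⁻²)⁻⁴)    [product of powers]
= (b⁻¹² · b⁻²⁴) · ((a⁻²)⁻⁴)    [power of a power]
= b⁻³⁶ · ((a⁻²)⁻⁴)    [product of powers]
= b⁻³⁶ · a⁸    [power of a power]
= a⁸·b⁻³⁶    [rearrange]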